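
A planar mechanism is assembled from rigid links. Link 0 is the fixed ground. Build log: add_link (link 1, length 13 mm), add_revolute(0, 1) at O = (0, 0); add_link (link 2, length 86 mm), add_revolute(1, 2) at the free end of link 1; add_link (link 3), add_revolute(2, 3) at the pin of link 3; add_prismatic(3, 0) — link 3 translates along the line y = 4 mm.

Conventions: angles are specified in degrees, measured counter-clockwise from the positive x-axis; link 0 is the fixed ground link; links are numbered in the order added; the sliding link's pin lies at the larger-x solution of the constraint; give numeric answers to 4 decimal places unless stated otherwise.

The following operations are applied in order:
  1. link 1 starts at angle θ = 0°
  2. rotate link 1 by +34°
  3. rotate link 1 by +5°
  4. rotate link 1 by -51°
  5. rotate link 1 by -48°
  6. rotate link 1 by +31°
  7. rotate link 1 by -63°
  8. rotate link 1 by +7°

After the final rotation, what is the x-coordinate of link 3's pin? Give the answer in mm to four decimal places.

geometry: r = 13 mm, L = 86 mm, e = 4 mm; θ starts at 0°
rotate link 1 by +34°: θ ← 0° +34° = 34°
rotate link 1 by +5°: θ ← 34° +5° = 39°
rotate link 1 by -51°: θ ← 39° -51° = -12°
rotate link 1 by -48°: θ ← -12° -48° = -60°
rotate link 1 by +31°: θ ← -60° +31° = -29°
rotate link 1 by -63°: θ ← -29° -63° = -92°
rotate link 1 by +7°: θ ← -92° +7° = -85°
crank pin P = (r cos θ, r sin θ) = (1.133025, -12.950531)
h = r sin θ − e = -12.950531 − 4 = -16.950531
x = r cos θ + √(L² − h²) = 1.133025 + 84.312985 = 85.446010

85.4460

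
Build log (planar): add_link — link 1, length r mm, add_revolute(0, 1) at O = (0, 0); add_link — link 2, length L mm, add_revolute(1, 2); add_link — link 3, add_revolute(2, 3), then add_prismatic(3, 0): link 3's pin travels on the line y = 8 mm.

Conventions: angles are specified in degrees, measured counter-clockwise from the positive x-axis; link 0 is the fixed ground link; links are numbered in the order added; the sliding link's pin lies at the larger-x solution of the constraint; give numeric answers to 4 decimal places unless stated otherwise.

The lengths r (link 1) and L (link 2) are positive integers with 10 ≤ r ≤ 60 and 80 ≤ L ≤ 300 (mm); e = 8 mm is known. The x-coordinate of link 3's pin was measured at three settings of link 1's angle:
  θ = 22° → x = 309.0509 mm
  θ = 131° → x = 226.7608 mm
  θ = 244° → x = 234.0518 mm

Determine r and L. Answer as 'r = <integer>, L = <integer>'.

constraint per measurement: (x − r cos θ)² + (r sin θ − e)² = L²
subtracting the θ₁ and θ₂ equations cancels the r² and L² terms:
r = (x₁² − x₂²) / (2[(x₁cos θ₁ + e sin θ₁) − (x₂cos θ₂ + e sin θ₂)]) = 51.0000 → r = 51
L² = (x₁ − r cos θ₁)² + (r sin θ₁ − e)² = 68643.9853 → L = 262.0000 → L = 262
check at θ₃=244°: x = 234.0518 (printed 234.0518) ✓

r = 51, L = 262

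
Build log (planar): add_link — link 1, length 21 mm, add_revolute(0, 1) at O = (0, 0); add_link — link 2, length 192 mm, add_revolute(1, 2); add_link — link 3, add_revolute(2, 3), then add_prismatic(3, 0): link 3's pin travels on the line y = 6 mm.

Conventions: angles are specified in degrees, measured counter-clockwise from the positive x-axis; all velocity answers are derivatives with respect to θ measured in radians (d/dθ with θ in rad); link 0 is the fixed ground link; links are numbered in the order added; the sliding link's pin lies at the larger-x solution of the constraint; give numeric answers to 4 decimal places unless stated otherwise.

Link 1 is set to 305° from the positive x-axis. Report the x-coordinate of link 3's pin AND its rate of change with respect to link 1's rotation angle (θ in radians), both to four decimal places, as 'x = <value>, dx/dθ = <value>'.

geometry: r = 21 mm, L = 192 mm, e = 6 mm
crank pin P = (r cos θ, r sin θ) = (12.045105, -17.202193)
h = r sin θ − e = -17.202193 − 6 = -23.202193
x = r cos θ + √(L² − h²) = 12.045105 + 190.592912 = 202.638018
dx/dθ = −r sin θ − h·r cos θ/√(L² − h²) (θ in radians; h = -23.202193) = 18.668527

x = 202.6380, dx/dθ = 18.6685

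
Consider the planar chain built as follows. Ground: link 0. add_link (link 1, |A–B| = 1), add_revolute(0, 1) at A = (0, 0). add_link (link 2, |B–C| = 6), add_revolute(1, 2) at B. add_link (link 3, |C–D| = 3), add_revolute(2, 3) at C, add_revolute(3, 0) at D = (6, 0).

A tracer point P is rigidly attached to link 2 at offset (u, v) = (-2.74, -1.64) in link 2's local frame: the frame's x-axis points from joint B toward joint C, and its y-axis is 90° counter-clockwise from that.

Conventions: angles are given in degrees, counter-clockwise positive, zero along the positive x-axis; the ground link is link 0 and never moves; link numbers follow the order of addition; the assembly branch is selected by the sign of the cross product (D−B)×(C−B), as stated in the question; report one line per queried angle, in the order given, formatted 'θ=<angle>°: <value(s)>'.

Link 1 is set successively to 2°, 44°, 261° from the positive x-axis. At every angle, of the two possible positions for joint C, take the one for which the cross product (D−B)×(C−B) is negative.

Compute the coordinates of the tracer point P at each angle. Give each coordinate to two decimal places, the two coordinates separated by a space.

A=(0,0), D=(6.00,0)
θ=2°: B = A + 1.00·(cos2°, sin2°) = (0.9994, 0.0349)
θ=2°: |BD| = 5.0007
θ=2°: circle(B,6.00) ∩ circle(D,3.00): a=5.2000, h=2.9934
θ=2°:   candidates: C₊=(6.2201,2.9919) cross=14.969; C₋=(6.1783,-2.9947) cross=-14.969
θ=2°:   branch - wants cross < 0 → take C=(6.1783,-2.9947) (cross=-14.969)
θ=2°: ex = (C−B)/|BC| = (0.8632,-0.5049); ey = (0.5049,0.8632)
θ=2°: P = B + -2.74·ex + -1.64·ey = (-2.1938,0.0028)
θ=44°: B = A + 1.00·(cos44°, sin44°) = (0.7193, 0.6947)
θ=44°: |BD| = 5.3262
θ=44°: circle(B,6.00) ∩ circle(D,3.00): a=5.1977, h=2.9973
θ=44°:   candidates: C₊=(6.2636,2.9884) cross=15.964; C₋=(5.4818,-2.9549) cross=-15.964
θ=44°:   branch - wants cross < 0 → take C=(5.4818,-2.9549) (cross=-15.964)
θ=44°: ex = (C−B)/|BC| = (0.7937,-0.6083); ey = (0.6083,0.7937)
θ=44°: P = B + -2.74·ex + -1.64·ey = (-2.4530,1.0596)
θ=261°: B = A + 1.00·(cos261°, sin261°) = (-0.1564, -0.9877)
θ=261°: |BD| = 6.2352
θ=261°: circle(B,6.00) ∩ circle(D,3.00): a=5.2827, h=2.8448
θ=261°:   candidates: C₊=(4.6090,2.6580) cross=17.738; C₋=(5.5102,-2.9597) cross=-17.738
θ=261°:   branch - wants cross < 0 → take C=(5.5102,-2.9597) (cross=-17.738)
θ=261°: ex = (C−B)/|BC| = (0.9444,-0.3287); ey = (0.3287,0.9444)
θ=261°: P = B + -2.74·ex + -1.64·ey = (-3.2832,-1.6360)

θ=2°: -2.19 0.00
θ=44°: -2.45 1.06
θ=261°: -3.28 -1.64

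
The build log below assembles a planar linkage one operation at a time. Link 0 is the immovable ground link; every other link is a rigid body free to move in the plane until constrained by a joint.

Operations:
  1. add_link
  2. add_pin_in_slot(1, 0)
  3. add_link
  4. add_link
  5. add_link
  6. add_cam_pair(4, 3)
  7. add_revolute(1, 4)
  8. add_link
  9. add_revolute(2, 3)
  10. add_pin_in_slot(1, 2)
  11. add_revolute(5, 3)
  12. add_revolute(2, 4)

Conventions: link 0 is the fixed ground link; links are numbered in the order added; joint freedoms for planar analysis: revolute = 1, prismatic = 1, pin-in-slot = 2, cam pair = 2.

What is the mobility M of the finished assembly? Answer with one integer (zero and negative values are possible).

L=1 J1=0 J2=0
add link → L=2 J1=0 J2=0
PS@1,0 dof=2 J2 → L=2 J1=0 J2=1
add link → L=3 J1=0 J2=1
add link → L=4 J1=0 J2=1
add link → L=5 J1=0 J2=1
C@4,3 dof=2 J2 → L=5 J1=0 J2=2
R@1,4 dof=1 J1 → L=5 J1=1 J2=2
add link → L=6 J1=1 J2=2
R@2,3 dof=1 J1 → L=6 J1=2 J2=2
PS@1,2 dof=2 J2 → L=6 J1=2 J2=3
R@5,3 dof=1 J1 → L=6 J1=3 J2=3
R@2,4 dof=1 J1 → L=6 J1=4 J2=3
M=3(L−1)−2J1−J2=3·5−2·4−3=4

M = 4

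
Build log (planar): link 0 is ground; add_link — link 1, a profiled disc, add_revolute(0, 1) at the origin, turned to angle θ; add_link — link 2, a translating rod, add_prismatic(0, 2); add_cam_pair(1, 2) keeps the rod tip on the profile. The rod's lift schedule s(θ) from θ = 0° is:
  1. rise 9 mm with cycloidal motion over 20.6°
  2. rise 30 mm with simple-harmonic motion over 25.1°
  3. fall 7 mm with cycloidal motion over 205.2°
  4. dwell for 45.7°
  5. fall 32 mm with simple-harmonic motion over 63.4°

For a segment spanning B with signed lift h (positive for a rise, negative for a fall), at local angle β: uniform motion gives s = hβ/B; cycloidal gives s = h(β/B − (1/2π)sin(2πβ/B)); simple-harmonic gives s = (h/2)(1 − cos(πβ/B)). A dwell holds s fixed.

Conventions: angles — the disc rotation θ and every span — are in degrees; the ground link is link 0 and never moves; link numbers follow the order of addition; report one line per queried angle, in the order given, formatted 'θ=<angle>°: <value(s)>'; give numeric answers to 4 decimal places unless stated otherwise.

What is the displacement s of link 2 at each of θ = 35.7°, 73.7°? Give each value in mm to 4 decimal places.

seg 1 [0°–20.6°] cycloidal, h=9: full span → s += 9 → s = 9.0000
seg 2 [20.6°–45.7°] simple-harmonic, h=30: θ=35.7° here. β=15.1, B=25.1. 30/2·(1 − cos(π·0.6016)) = 19.7066 → s = 28.7066
seg 2 [20.6°–45.7°] simple-harmonic, h=30: full span → s += 30 → s = 39.0000
seg 3 [45.7°–250.9°] cycloidal, h=-7: θ=73.7° here. β=28, B=205.2. -7·(0.1365 − sin(2π·0.1365)/(2π)) = -0.1128 → s = 38.8872

θ=35.7°: 28.7066
θ=73.7°: 38.8872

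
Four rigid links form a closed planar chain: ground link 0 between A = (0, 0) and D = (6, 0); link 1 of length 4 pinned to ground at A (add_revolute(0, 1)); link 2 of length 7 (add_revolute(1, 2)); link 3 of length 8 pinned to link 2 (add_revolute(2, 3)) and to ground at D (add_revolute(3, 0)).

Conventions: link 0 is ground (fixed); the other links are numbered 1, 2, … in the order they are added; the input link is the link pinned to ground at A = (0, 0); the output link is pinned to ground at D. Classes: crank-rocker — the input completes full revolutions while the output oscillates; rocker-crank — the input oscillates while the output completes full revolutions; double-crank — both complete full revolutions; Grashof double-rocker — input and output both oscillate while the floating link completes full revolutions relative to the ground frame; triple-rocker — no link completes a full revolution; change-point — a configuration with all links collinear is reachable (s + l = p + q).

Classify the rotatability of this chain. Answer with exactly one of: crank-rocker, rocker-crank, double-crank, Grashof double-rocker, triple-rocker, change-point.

lengths: ground=6, input=4, coupler=7, output=8
sorted: s=4 (shortest), l=8 (longest), p+q=13
s + l = 12 vs p + q = 13
s + l < p + q (Grashof) with shortest = input link → crank-rocker

crank-rocker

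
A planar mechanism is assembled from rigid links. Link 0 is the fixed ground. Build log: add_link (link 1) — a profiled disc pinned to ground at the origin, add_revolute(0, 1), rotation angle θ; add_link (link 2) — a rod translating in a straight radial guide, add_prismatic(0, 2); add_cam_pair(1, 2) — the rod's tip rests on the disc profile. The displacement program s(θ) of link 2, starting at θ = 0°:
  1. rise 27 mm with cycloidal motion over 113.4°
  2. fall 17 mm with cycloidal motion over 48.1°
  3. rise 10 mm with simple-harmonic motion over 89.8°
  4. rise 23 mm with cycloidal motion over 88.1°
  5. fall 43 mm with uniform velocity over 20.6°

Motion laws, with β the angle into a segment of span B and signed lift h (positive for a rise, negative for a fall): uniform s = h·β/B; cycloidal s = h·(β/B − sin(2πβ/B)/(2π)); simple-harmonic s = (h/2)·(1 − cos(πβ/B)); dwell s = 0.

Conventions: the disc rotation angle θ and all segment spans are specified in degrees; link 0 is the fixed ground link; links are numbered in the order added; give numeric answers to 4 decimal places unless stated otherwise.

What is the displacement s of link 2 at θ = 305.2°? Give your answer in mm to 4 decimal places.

seg 1 [0°–113.4°] cycloidal, h=27: full span → s += 27 → s = 27.0000
seg 2 [113.4°–161.5°] cycloidal, h=-17: full span → s += -17 → s = 10.0000
seg 3 [161.5°–251.3°] simple-harmonic, h=10: full span → s += 10 → s = 20.0000
seg 4 [251.3°–339.4°] cycloidal, h=23: θ=305.2° here. β=53.9, B=88.1. 23·(0.6118 − sin(2π·0.6118)/(2π)) = 16.4367 → s = 36.4367

36.4367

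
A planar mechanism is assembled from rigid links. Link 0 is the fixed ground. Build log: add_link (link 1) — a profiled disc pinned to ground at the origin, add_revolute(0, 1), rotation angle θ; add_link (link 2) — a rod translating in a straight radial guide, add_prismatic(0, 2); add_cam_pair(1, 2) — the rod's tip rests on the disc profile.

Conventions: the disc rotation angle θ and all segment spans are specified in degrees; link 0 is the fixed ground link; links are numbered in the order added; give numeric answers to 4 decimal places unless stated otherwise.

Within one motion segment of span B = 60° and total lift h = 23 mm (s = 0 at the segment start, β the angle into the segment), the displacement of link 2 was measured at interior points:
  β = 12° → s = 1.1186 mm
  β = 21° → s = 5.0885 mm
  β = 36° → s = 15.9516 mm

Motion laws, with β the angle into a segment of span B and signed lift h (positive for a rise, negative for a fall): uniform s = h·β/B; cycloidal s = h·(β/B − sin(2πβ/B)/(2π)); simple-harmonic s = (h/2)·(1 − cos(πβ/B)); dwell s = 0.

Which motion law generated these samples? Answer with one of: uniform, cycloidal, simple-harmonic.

candidates at β/B = r: uniform s = h·r (linear in β); cycloidal s = h·(r − sin(2πr)/(2π)); simple-harmonic s = (h/2)(1 − cos(πr))
β=12°: printed 1.1186 | uniform 4.6000, cycloidal 1.1186, simple-harmonic 2.1963
β=21°: printed 5.0885 | uniform 8.0500, cycloidal 5.0885, simple-harmonic 6.2791
β=36°: printed 15.9516 | uniform 13.8000, cycloidal 15.9516, simple-harmonic 15.0537
only one law matches every sample → cycloidal

cycloidal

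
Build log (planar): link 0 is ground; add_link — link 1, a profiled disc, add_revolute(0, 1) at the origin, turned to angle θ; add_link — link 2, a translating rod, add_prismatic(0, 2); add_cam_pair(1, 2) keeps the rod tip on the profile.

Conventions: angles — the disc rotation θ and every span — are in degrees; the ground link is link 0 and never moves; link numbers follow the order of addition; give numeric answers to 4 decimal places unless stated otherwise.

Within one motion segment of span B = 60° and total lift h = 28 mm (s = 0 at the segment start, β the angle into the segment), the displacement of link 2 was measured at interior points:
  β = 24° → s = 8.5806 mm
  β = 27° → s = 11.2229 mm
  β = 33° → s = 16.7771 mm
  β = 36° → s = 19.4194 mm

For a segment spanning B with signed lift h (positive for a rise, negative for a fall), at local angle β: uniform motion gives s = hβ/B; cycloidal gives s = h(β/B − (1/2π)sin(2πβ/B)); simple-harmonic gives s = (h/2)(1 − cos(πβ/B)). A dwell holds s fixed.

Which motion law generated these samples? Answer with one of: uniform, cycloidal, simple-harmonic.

candidates at β/B = r: uniform s = h·r (linear in β); cycloidal s = h·(r − sin(2πr)/(2π)); simple-harmonic s = (h/2)(1 − cos(πr))
β=24°: printed 8.5806 | uniform 11.2000, cycloidal 8.5806, simple-harmonic 9.6738
β=27°: printed 11.2229 | uniform 12.6000, cycloidal 11.2229, simple-harmonic 11.8099
β=33°: printed 16.7771 | uniform 15.4000, cycloidal 16.7771, simple-harmonic 16.1901
β=36°: printed 19.4194 | uniform 16.8000, cycloidal 19.4194, simple-harmonic 18.3262
only one law matches every sample → cycloidal

cycloidal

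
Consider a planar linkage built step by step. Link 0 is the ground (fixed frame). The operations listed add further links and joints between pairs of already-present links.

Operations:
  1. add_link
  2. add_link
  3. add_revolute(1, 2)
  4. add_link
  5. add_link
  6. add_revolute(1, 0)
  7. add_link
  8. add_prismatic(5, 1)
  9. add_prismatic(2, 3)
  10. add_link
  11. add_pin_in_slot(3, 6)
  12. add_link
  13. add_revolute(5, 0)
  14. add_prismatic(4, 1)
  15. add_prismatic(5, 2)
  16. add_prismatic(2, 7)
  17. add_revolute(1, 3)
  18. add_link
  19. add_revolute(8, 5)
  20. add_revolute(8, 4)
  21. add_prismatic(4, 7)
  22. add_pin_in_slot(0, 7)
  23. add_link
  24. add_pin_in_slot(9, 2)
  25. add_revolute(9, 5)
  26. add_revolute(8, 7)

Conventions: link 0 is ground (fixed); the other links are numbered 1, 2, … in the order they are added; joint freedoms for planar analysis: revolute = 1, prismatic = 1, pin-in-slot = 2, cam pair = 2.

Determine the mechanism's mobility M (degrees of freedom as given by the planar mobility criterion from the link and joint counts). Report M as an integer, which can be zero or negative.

(L,J1,J2)=(1,0,0); link0 fixed
link1: (2,0,0)
link2: (3,0,0)
R 1-2 [J1]: (3,1,0)
link3: (4,1,0)
link4: (5,1,0)
R 1-0 [J1]: (5,2,0)
link5: (6,2,0)
P 5-1 [J1]: (6,3,0)
P 2-3 [J1]: (6,4,0)
link6: (7,4,0)
PS 3-6 [J2]: (7,4,1)
link7: (8,4,1)
R 5-0 [J1]: (8,5,1)
P 4-1 [J1]: (8,6,1)
P 5-2 [J1]: (8,7,1)
P 2-7 [J1]: (8,8,1)
R 1-3 [J1]: (8,9,1)
link8: (9,9,1)
R 8-5 [J1]: (9,10,1)
R 8-4 [J1]: (9,11,1)
P 4-7 [J1]: (9,12,1)
PS 0-7 [J2]: (9,12,2)
link9: (10,12,2)
PS 9-2 [J2]: (10,12,3)
R 9-5 [J1]: (10,13,3)
R 8-7 [J1]: (10,14,3)
Grübler: 3·9 − 2·14 − 3 = -4

M = -4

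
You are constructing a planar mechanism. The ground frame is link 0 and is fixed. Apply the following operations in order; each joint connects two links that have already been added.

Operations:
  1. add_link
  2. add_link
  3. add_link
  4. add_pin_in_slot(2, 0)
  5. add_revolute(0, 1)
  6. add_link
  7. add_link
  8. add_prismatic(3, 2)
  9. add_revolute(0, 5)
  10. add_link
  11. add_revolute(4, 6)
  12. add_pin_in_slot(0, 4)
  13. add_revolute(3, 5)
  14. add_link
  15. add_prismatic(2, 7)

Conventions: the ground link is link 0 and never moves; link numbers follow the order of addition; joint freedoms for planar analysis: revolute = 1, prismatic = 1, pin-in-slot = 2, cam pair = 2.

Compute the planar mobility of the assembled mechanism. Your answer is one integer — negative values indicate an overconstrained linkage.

ground; <1,0,0>
#1 <2,0,0>
#2 <3,0,0>
#3 <4,0,0>
PS:2↔0 J2 <4,0,1>
R:0↔1 J1 <4,1,1>
#4 <5,1,1>
#5 <6,1,1>
P:3↔2 J1 <6,2,1>
R:0↔5 J1 <6,3,1>
#6 <7,3,1>
R:4↔6 J1 <7,4,1>
PS:0↔4 J2 <7,4,2>
R:3↔5 J1 <7,5,2>
#7 <8,5,2>
P:2↔7 J1 <8,6,2>
3×7 − 2×6 − 1×2 = 7

M = 7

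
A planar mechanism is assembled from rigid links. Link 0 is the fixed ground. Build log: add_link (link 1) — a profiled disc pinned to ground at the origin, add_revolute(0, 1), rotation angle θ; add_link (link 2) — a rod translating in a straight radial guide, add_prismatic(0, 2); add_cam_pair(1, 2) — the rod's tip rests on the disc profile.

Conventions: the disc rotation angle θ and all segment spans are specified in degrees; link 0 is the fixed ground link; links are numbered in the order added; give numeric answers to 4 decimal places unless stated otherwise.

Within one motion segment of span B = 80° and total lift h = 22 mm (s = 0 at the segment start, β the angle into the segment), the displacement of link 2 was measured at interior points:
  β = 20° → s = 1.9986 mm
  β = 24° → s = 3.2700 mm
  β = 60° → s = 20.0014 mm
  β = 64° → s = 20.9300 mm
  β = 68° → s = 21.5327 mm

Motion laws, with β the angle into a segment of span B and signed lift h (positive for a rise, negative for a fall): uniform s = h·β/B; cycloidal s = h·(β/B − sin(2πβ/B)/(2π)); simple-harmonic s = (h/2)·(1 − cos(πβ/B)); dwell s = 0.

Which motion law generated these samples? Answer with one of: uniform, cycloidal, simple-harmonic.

candidates at β/B = r: uniform s = h·r (linear in β); cycloidal s = h·(r − sin(2πr)/(2π)); simple-harmonic s = (h/2)(1 − cos(πr))
β=20°: printed 1.9986 | uniform 5.5000, cycloidal 1.9986, simple-harmonic 3.2218
β=24°: printed 3.2700 | uniform 6.6000, cycloidal 3.2700, simple-harmonic 4.5344
β=60°: printed 20.0014 | uniform 16.5000, cycloidal 20.0014, simple-harmonic 18.7782
β=64°: printed 20.9300 | uniform 17.6000, cycloidal 20.9300, simple-harmonic 19.8992
β=68°: printed 21.5327 | uniform 18.7000, cycloidal 21.5327, simple-harmonic 20.8011
only one law matches every sample → cycloidal

cycloidal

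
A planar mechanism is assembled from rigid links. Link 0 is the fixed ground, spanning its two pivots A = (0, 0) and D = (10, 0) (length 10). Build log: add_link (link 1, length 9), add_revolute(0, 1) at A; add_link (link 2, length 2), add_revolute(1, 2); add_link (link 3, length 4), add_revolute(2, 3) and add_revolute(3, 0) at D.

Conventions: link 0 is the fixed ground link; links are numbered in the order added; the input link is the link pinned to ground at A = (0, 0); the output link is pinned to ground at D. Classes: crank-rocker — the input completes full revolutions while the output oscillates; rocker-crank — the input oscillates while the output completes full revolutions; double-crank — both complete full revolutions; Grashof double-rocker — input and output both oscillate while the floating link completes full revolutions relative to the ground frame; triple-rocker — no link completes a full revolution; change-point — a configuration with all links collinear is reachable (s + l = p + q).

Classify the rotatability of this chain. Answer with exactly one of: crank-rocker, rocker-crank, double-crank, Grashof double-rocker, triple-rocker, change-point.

lengths: ground=10, input=9, coupler=2, output=4
sorted: s=2 (shortest), l=10 (longest), p+q=13
s + l = 12 vs p + q = 13
s + l < p + q (Grashof) with shortest = coupler link → Grashof double-rocker

Grashof double-rocker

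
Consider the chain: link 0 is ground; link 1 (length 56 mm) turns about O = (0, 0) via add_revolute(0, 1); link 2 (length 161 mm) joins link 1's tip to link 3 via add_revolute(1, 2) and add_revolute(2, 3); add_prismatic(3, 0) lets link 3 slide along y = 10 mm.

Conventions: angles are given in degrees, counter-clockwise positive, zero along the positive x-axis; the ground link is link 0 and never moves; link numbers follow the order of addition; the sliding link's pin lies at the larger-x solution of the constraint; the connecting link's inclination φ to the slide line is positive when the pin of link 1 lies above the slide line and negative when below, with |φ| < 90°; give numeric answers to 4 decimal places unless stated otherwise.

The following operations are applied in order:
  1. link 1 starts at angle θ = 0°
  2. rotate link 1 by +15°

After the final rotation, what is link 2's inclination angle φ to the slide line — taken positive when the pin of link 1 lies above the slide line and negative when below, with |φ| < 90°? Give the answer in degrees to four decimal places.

geometry: r = 56 mm, L = 161 mm, e = 10 mm; θ starts at 0°
rotate link 1 by +15°: θ ← 0° +15° = 15°
h = r sin θ − e = 14.493867 − 10 = 4.493867
sin φ = h / L = 4.493867 / 161 = 0.02791221
φ = arcsin(0.02791221) = 1.599460°

1.5995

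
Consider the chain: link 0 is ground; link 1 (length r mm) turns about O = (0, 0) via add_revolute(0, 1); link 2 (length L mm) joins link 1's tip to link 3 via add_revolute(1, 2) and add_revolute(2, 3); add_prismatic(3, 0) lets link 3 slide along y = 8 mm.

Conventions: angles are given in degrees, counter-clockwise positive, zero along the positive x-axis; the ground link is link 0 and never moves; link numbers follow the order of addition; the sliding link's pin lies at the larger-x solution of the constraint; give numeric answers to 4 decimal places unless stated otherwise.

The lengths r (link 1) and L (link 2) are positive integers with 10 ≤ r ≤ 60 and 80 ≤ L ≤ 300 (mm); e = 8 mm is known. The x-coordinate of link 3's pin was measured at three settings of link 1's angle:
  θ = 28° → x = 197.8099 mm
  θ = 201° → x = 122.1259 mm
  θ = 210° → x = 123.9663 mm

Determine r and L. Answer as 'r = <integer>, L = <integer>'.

constraint per measurement: (x − r cos θ)² + (r sin θ − e)² = L²
subtracting the θ₁ and θ₂ equations cancels the r² and L² terms:
r = (x₁² − x₂²) / (2[(x₁cos θ₁ + e sin θ₁) − (x₂cos θ₂ + e sin θ₂)]) = 41.0000 → r = 41
L² = (x₁ − r cos θ₁)² + (r sin θ₁ − e)² = 26244.0096 → L = 162.0000 → L = 162
check at θ₃=210°: x = 123.9663 (printed 123.9663) ✓

r = 41, L = 162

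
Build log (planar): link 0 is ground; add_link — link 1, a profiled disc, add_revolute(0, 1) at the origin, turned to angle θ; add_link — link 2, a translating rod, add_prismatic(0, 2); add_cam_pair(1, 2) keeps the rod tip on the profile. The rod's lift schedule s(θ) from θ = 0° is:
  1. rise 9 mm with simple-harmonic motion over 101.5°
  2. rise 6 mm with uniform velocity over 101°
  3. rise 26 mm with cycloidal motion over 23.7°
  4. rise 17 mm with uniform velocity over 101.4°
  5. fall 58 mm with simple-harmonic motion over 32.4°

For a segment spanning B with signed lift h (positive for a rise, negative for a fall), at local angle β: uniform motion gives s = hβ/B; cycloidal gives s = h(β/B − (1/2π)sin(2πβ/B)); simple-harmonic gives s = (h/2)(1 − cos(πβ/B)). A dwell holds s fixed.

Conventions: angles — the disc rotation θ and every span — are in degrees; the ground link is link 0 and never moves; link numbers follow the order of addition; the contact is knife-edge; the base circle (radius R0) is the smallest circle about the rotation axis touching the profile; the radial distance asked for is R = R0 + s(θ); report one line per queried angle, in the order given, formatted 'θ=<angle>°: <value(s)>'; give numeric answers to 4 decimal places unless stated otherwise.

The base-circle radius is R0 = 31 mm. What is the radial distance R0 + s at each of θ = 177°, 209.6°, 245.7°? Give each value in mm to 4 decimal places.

seg 1 [0°–101.5°] simple-harmonic, h=9: full span → s += 9 → s = 9.0000
seg 2 [101.5°–202.5°] uniform, h=6: θ=177° here. β=75.5, B=101. 6·75.5/101 = 4.4851 → s = 13.4851
seg 2 [101.5°–202.5°] uniform, h=6: full span → s += 6 → s = 15.0000
seg 3 [202.5°–226.2°] cycloidal, h=26: θ=209.6° here. β=7.1, B=23.7. 26·(0.2996 − sin(2π·0.2996)/(2π)) = 3.8502 → s = 18.8502
seg 3 [202.5°–226.2°] cycloidal, h=26: full span → s += 26 → s = 41.0000
seg 4 [226.2°–327.6°] uniform, h=17: θ=245.7° here. β=19.5, B=101.4. 17·19.5/101.4 = 3.2692 → s = 44.2692
θ=177°: R = R0 + s = 31 + 13.4851 = 44.4851
θ=209.6°: R = R0 + s = 31 + 18.8502 = 49.8502
θ=245.7°: R = R0 + s = 31 + 44.2692 = 75.2692

θ=177°: 44.4851
θ=209.6°: 49.8502
θ=245.7°: 75.2692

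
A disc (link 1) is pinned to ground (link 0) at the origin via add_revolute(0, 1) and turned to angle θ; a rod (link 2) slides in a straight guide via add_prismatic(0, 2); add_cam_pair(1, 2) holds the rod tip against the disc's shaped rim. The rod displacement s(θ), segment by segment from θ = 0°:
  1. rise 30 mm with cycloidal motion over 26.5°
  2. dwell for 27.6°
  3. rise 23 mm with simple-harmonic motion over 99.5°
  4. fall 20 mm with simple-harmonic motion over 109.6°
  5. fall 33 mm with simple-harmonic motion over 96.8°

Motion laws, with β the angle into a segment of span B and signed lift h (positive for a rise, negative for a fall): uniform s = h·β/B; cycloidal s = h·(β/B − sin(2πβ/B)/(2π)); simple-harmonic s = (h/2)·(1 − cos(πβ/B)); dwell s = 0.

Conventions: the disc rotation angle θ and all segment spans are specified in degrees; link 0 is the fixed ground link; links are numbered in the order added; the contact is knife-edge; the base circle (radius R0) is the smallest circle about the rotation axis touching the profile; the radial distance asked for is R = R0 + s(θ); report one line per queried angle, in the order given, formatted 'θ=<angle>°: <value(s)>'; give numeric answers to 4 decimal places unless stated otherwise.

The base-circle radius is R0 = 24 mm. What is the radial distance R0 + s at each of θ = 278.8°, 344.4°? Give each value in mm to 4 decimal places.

segment 1 (0° to 26.5°, cycloidal, h = 30) is passed completely: s = 0.0000 + (30) = 30.0000
segment 2 (26.5° to 54.1°, dwell): s unchanged at 30.0000
segment 3 (54.1° to 153.6°, simple-harmonic, h = 23) is passed completely: s = 30.0000 + (23) = 53.0000
segment 4 (153.6° to 263.2°, simple-harmonic, h = -20) is passed completely: s = 53.0000 + (-20) = 33.0000
θ = 278.8° falls in segment 5 (263.2° to 360°, simple-harmonic, h = -33): β = 278.8 − 263.2 = 15.6°, B = 96.8°; Δs = -33/2·(1 − cos(π·0.1612)) = -2.0699; s = 33.0000 − 2.0699 = 30.9301
θ = 344.4° falls in segment 5 (263.2° to 360°, simple-harmonic, h = -33): β = 344.4 − 263.2 = 81.2°, B = 96.8°; Δs = -33/2·(1 − cos(π·0.8388)) = -30.9301; s = 33.0000 − 30.9301 = 2.0699
θ=278.8°: R = R0 + s = 24 + 30.9301 = 54.9301
θ=344.4°: R = R0 + s = 24 + 2.0699 = 26.0699

θ=278.8°: 54.9301
θ=344.4°: 26.0699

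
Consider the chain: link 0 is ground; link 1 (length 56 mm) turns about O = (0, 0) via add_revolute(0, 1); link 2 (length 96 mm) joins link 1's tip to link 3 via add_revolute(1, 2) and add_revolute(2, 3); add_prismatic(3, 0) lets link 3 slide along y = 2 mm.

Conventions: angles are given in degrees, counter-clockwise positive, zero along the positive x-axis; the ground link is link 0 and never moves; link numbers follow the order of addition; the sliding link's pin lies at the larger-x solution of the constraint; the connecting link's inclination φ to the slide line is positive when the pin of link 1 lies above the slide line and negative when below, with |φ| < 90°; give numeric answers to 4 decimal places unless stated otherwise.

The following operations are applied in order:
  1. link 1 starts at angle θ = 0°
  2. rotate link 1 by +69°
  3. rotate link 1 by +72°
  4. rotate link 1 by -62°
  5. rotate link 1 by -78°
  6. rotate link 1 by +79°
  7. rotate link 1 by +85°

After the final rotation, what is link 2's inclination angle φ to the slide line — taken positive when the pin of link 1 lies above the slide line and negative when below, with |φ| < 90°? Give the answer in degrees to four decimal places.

geometry: r = 56 mm, L = 96 mm, e = 2 mm; θ starts at 0°
rotate link 1 by +69°: θ ← 0° +69° = 69°
rotate link 1 by +72°: θ ← 69° +72° = 141°
rotate link 1 by -62°: θ ← 141° -62° = 79°
rotate link 1 by -78°: θ ← 79° -78° = 1°
rotate link 1 by +79°: θ ← 1° +79° = 80°
rotate link 1 by +85°: θ ← 80° +85° = 165°
h = r sin θ − e = 14.493867 − 2 = 12.493867
sin φ = h / L = 12.493867 / 96 = 0.13014444
φ = arcsin(0.13014444) = 7.477939°

7.4779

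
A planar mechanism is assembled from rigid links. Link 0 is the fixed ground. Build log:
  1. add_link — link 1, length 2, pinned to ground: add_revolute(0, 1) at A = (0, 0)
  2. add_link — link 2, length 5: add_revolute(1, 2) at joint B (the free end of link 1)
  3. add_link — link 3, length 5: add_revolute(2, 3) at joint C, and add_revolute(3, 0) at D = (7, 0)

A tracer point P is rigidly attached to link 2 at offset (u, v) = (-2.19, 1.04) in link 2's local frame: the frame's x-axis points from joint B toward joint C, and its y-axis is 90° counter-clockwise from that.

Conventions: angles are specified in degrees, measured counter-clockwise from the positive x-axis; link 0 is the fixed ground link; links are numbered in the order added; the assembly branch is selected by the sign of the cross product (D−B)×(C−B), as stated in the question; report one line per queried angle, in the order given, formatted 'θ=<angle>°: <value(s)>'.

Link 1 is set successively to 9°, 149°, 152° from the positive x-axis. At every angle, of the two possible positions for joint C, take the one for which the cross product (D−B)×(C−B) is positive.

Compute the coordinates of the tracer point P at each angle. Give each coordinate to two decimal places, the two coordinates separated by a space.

A=(0,0), D=(7.00,0)
θ=9°: B = A + 2.00·(cos9°, sin9°) = (1.9754, 0.3129)
θ=9°: |BD| = 5.0344
θ=9°: circle(B,5.00) ∩ circle(D,5.00): a=2.5172, h=4.3202
θ=9°:   candidates: C₊=(4.7562,4.4682) cross=21.749; C₋=(4.2192,-4.1554) cross=-21.749
θ=9°:   branch + wants cross > 0 → take C=(4.7562,4.4682) (cross=21.749)
θ=9°: ex = (C−B)/|BC| = (0.5562,0.8311); ey = (-0.8311,0.5562)
θ=9°: P = B + -2.19·ex + 1.04·ey = (-0.1069,-0.9288)
θ=149°: B = A + 2.00·(cos149°, sin149°) = (-1.7143, 1.0301)
θ=149°: |BD| = 8.7750
θ=149°: circle(B,5.00) ∩ circle(D,5.00): a=4.3875, h=2.3979
θ=149°:   candidates: C₊=(2.9243,2.8963) cross=21.041; C₋=(2.3614,-1.8663) cross=-21.041
θ=149°:   branch + wants cross > 0 → take C=(2.9243,2.8963) (cross=21.041)
θ=149°: ex = (C−B)/|BC| = (0.9277,0.3733); ey = (-0.3733,0.9277)
θ=149°: P = B + -2.19·ex + 1.04·ey = (-4.1342,1.1775)
θ=152°: B = A + 2.00·(cos152°, sin152°) = (-1.7659, 0.9389)
θ=152°: |BD| = 8.8160
θ=152°: circle(B,5.00) ∩ circle(D,5.00): a=4.4080, h=2.3600
θ=152°:   candidates: C₊=(2.8684,2.8160) cross=20.805; C₋=(2.3657,-1.8771) cross=-20.805
θ=152°:   branch + wants cross > 0 → take C=(2.8684,2.8160) (cross=20.805)
θ=152°: ex = (C−B)/|BC| = (0.9269,0.3754); ey = (-0.3754,0.9269)
θ=152°: P = B + -2.19·ex + 1.04·ey = (-4.1861,1.0807)

θ=9°: -0.11 -0.93
θ=149°: -4.13 1.18
θ=152°: -4.19 1.08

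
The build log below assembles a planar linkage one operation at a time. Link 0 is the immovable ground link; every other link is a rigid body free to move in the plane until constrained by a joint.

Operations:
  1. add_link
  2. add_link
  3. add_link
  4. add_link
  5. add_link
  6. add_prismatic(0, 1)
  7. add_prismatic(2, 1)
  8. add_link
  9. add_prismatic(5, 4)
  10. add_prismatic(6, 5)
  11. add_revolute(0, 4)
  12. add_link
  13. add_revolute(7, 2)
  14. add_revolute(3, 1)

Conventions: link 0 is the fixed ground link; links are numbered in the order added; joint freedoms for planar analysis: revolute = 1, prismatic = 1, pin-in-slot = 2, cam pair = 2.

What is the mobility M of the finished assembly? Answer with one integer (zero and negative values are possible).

L=1 J1=0 J2=0
add link → L=2 J1=0 J2=0
add link → L=3 J1=0 J2=0
add link → L=4 J1=0 J2=0
add link → L=5 J1=0 J2=0
add link → L=6 J1=0 J2=0
P@0,1 dof=1 J1 → L=6 J1=1 J2=0
P@2,1 dof=1 J1 → L=6 J1=2 J2=0
add link → L=7 J1=2 J2=0
P@5,4 dof=1 J1 → L=7 J1=3 J2=0
P@6,5 dof=1 J1 → L=7 J1=4 J2=0
R@0,4 dof=1 J1 → L=7 J1=5 J2=0
add link → L=8 J1=5 J2=0
R@7,2 dof=1 J1 → L=8 J1=6 J2=0
R@3,1 dof=1 J1 → L=8 J1=7 J2=0
M=3(L−1)−2J1−J2=3·7−2·7−0=7

M = 7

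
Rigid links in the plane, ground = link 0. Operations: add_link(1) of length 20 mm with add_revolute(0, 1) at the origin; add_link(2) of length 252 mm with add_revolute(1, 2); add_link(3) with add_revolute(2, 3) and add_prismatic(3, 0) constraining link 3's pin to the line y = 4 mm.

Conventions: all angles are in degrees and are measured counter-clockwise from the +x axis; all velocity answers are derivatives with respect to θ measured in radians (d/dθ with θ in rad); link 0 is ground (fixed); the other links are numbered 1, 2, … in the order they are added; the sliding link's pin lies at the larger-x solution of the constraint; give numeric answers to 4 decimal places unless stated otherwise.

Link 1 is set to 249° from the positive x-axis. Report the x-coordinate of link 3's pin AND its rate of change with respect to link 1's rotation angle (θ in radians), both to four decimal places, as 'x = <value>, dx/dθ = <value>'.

geometry: r = 20 mm, L = 252 mm, e = 4 mm
crank pin P = (r cos θ, r sin θ) = (-7.167359, -18.671609)
h = r sin θ − e = -18.671609 − 4 = -22.671609
x = r cos θ + √(L² − h²) = -7.167359 + 250.978083 = 243.810724
dx/dθ = −r sin θ − h·r cos θ/√(L² − h²) (θ in radians; h = -22.671609) = 18.024159

x = 243.8107, dx/dθ = 18.0242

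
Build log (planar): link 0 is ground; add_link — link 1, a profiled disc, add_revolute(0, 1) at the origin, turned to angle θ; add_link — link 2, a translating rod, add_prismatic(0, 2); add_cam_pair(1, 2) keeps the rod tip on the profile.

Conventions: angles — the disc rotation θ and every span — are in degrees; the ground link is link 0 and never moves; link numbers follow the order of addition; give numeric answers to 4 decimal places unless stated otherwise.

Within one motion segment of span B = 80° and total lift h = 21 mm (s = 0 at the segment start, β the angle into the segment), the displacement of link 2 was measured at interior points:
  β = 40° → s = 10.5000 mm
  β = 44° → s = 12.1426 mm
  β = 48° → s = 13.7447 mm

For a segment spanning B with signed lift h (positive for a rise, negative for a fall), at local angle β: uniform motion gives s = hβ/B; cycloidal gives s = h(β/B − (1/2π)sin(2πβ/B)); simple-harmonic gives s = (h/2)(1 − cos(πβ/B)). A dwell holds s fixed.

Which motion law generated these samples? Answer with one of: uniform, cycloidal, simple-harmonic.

candidates at β/B = r: uniform s = h·r (linear in β); cycloidal s = h·(r − sin(2πr)/(2π)); simple-harmonic s = (h/2)(1 − cos(πr))
β=40°: printed 10.5000 | uniform 10.5000, cycloidal 10.5000, simple-harmonic 10.5000
β=44°: printed 12.1426 | uniform 11.5500, cycloidal 12.5828, simple-harmonic 12.1426
β=48°: printed 13.7447 | uniform 12.6000, cycloidal 14.5645, simple-harmonic 13.7447
only one law matches every sample → simple-harmonic

simple-harmonic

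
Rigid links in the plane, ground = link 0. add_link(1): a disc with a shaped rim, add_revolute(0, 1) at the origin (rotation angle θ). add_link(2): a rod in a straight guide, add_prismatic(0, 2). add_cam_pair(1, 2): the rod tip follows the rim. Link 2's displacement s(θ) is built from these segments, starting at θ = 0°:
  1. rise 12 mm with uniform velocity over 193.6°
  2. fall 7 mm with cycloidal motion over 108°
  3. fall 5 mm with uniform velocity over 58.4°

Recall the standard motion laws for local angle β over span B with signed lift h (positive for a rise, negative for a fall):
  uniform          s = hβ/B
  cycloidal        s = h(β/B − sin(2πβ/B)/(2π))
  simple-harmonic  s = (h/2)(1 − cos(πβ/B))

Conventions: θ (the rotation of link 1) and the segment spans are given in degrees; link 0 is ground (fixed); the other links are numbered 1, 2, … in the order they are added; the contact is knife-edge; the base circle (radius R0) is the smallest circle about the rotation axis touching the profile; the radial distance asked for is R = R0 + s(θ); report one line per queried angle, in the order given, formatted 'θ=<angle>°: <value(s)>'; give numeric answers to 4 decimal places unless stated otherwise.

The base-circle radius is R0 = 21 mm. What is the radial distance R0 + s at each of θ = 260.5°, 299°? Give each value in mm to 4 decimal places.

segment 1 (0° to 193.6°, uniform, h = 12) is passed completely: s = 0.0000 + (12) = 12.0000
θ = 260.5° falls in segment 2 (193.6° to 301.6°, cycloidal, h = -7): β = 260.5 − 193.6 = 66.9°, B = 108°; Δs = -7·(0.6194 − sin(2π·0.6194)/(2π)) = -5.0959; s = 12.0000 − 5.0959 = 6.9041
θ = 299° falls in segment 2 (193.6° to 301.6°, cycloidal, h = -7): β = 299 − 193.6 = 105.4°, B = 108°; Δs = -7·(0.9759 − sin(2π·0.9759)/(2π)) = -6.9994; s = 12.0000 − 6.9994 = 5.0006
θ=260.5°: R = R0 + s = 21 + 6.9041 = 27.9041
θ=299°: R = R0 + s = 21 + 5.0006 = 26.0006

θ=260.5°: 27.9041
θ=299°: 26.0006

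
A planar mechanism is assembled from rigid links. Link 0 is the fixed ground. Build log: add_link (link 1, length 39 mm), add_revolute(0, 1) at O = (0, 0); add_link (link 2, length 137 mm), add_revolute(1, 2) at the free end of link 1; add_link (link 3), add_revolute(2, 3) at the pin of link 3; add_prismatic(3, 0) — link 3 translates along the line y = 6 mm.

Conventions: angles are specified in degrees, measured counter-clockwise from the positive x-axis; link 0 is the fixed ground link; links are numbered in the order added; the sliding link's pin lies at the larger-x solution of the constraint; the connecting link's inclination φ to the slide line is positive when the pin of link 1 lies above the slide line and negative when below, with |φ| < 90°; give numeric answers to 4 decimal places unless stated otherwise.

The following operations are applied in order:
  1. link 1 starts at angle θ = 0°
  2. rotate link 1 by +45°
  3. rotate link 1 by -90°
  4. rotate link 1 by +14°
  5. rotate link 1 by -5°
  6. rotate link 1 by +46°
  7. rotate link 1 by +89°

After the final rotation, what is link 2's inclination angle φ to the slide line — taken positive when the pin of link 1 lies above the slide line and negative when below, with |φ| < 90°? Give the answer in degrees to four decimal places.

geometry: r = 39 mm, L = 137 mm, e = 6 mm; θ starts at 0°
rotate link 1 by +45°: θ ← 0° +45° = 45°
rotate link 1 by -90°: θ ← 45° -90° = -45°
rotate link 1 by +14°: θ ← -45° +14° = -31°
rotate link 1 by -5°: θ ← -31° -5° = -36°
rotate link 1 by +46°: θ ← -36° +46° = 10°
rotate link 1 by +89°: θ ← 10° +89° = 99°
h = r sin θ − e = 38.519845 − 6 = 32.519845
sin φ = h / L = 32.519845 / 137 = 0.23737113
φ = arcsin(0.23737113) = 13.731434°

13.7314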